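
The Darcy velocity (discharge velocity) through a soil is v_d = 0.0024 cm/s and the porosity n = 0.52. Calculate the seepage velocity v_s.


Using v_s = v_d / n
v_s = 0.0024 / 0.52
v_s = 0.00462 cm/s


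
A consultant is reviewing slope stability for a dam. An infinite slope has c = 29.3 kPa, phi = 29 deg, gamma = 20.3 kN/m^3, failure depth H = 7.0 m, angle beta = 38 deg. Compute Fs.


Using Fs = c / (gamma*H*sin(beta)*cos(beta)) + tan(phi)/tan(beta)
Cohesion contribution = 29.3 / (20.3*7.0*sin(38)*cos(38))
Cohesion contribution = 0.42501
Friction contribution = tan(29)/tan(38) = 0.709483
Fs = 0.42501 + 0.709483
Fs = 1.134


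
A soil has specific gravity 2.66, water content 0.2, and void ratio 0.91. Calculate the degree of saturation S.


Result: 0.5846

Derivation:
Using S = Gs * w / e
S = 2.66 * 0.2 / 0.91
S = 0.5846


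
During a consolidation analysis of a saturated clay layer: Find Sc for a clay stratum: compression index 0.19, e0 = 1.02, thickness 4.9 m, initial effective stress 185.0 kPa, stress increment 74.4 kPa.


Result: 0.0677 m

Derivation:
Using Sc = Cc * H / (1 + e0) * log10((sigma0 + delta_sigma) / sigma0)
Stress ratio = (185.0 + 74.4) / 185.0 = 1.40216
log10(1.40216) = 0.146798
Cc * H / (1 + e0) = 0.19 * 4.9 / (1 + 1.02) = 0.460891
Sc = 0.460891 * 0.146798
Sc = 0.0677 m


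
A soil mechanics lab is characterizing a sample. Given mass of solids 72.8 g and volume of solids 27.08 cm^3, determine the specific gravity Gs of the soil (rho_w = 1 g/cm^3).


Using Gs = m_s / (V_s * rho_w)
Since rho_w = 1 g/cm^3:
Gs = 72.8 / 27.08
Gs = 2.688


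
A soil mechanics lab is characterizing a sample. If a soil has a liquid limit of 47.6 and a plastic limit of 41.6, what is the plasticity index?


Using PI = LL - PL
PI = 47.6 - 41.6
PI = 6.0


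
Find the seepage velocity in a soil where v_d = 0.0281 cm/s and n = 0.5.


Using v_s = v_d / n
v_s = 0.0281 / 0.5
v_s = 0.0562 cm/s


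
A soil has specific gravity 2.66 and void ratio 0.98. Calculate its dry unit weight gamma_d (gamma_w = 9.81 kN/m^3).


Using gamma_d = Gs * gamma_w / (1 + e)
gamma_d = 2.66 * 9.81 / (1 + 0.98)
gamma_d = 2.66 * 9.81 / 1.98
gamma_d = 13.179 kN/m^3


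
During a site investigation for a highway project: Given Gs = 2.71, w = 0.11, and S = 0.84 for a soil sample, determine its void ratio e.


Result: 0.3549

Derivation:
Using the relation e = Gs * w / S
e = 2.71 * 0.11 / 0.84
e = 0.3549


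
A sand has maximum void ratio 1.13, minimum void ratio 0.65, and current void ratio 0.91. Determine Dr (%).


Using Dr = (e_max - e) / (e_max - e_min) * 100
e_max - e = 1.13 - 0.91 = 0.22
e_max - e_min = 1.13 - 0.65 = 0.48
Dr = 0.22 / 0.48 * 100
Dr = 45.83 %


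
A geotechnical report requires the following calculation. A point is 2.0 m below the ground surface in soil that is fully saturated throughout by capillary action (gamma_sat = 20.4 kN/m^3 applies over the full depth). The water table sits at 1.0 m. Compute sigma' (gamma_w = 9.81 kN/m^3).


Total stress = gamma_sat * depth
sigma = 20.4 * 2.0 = 40.8 kPa
Pore water pressure u = gamma_w * (depth - d_wt)
u = 9.81 * (2.0 - 1.0) = 9.81 kPa
Effective stress = sigma - u
sigma' = 40.8 - 9.81 = 30.99 kPa


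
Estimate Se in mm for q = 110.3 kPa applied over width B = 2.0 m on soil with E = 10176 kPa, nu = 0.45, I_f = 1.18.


Result: 20.401 mm

Derivation:
Using Se = q * B * (1 - nu^2) * I_f / E
1 - nu^2 = 1 - 0.45^2 = 0.7975
Se = 110.3 * 2.0 * 0.7975 * 1.18 / 10176
Se = 0.020401 m
Convert to mm: Se = 0.020401 * 1000 = 20.401 mm


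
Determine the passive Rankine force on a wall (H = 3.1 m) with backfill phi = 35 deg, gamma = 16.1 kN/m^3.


Result: 285.47 kN/m

Derivation:
Compute passive earth pressure coefficient:
Kp = tan^2(45 + phi/2) = tan^2(62.5) = 3.690172
Compute passive force:
Pp = 0.5 * Kp * gamma * H^2
Pp = 0.5 * 3.690172 * 16.1 * 3.1^2
Pp = 285.47 kN/m


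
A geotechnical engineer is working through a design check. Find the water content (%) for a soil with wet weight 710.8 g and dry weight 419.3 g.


Result: 69.52 %

Derivation:
Using w = (m_wet - m_dry) / m_dry * 100
m_wet - m_dry = 710.8 - 419.3 = 291.5 g
w = 291.5 / 419.3 * 100
w = 69.52 %


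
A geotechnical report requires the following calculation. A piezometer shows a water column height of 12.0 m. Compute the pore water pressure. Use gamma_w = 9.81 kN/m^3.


Using u = gamma_w * h_w
u = 9.81 * 12.0
u = 117.72 kPa


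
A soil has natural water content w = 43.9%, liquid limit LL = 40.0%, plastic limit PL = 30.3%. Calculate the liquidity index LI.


First compute the plasticity index:
PI = LL - PL = 40.0 - 30.3 = 9.7
Then compute the liquidity index:
LI = (w - PL) / PI
LI = (43.9 - 30.3) / 9.7
LI = 1.402


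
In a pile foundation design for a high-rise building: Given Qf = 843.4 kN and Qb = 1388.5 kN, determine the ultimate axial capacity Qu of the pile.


Using Qu = Qf + Qb
Qu = 843.4 + 1388.5
Qu = 2231.9 kN


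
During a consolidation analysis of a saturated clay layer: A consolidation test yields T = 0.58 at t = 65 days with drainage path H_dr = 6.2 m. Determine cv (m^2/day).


Using cv = T * H_dr^2 / t
H_dr^2 = 6.2^2 = 38.44
cv = 0.58 * 38.44 / 65
cv = 0.343 m^2/day


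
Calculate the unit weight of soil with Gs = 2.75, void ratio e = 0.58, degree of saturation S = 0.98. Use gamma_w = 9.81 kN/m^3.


Result: 20.603 kN/m^3

Derivation:
Using gamma = gamma_w * (Gs + S*e) / (1 + e)
Numerator: Gs + S*e = 2.75 + 0.98*0.58 = 3.3184
Denominator: 1 + e = 1 + 0.58 = 1.58
gamma = 9.81 * 3.3184 / 1.58
gamma = 20.603 kN/m^3


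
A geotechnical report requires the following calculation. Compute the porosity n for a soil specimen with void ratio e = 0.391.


Using the relation n = e / (1 + e)
n = 0.391 / (1 + 0.391)
n = 0.391 / 1.391
n = 0.2811


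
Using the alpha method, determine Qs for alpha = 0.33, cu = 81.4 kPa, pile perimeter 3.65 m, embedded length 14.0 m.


Using Qs = alpha * cu * perimeter * L
Qs = 0.33 * 81.4 * 3.65 * 14.0
Qs = 1372.65 kN


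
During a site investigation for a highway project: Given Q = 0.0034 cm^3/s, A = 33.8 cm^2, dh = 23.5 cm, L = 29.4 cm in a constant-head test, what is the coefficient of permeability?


Compute hydraulic gradient:
i = dh / L = 23.5 / 29.4 = 0.79932
Then apply Darcy's law:
k = Q / (A * i)
k = 0.0034 / (33.8 * 0.79932)
k = 0.0034 / 27.017
k = 0.000126 cm/s


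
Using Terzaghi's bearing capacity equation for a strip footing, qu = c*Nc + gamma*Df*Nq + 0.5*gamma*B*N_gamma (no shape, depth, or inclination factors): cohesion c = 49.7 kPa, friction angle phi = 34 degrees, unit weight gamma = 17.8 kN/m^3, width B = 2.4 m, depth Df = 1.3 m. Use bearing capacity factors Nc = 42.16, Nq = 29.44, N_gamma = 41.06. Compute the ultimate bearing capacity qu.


Compute qu = c*Nc + gamma*Df*Nq + 0.5*gamma*B*N_gamma
Term 1: 49.7 * 42.16 = 2095.352
Term 2: 17.8 * 1.3 * 29.44 = 681.2416
Term 3: 0.5 * 17.8 * 2.4 * 41.06 = 877.0416
qu = 2095.352 + 681.2416 + 877.0416
qu = 3653.64 kPa


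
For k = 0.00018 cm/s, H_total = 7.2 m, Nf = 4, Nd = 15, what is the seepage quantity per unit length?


Result: 3.456e-06 m^3/s per m

Derivation:
Convert k to m/s for unit consistency with H:
k = 0.00018 cm/s = 0.00018 / 100 m/s = 1.8e-06 m/s
Using q = k * H * Nf / Nd
Nf / Nd = 4 / 15 = 0.2667
q = 1.8e-06 * 7.2 * 0.2667
q = 3.456e-06 m^3/s per m


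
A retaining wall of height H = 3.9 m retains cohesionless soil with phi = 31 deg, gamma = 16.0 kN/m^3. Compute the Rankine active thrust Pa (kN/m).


Compute active earth pressure coefficient:
Ka = tan^2(45 - phi/2) = tan^2(29.5) = 0.320099
Compute active force:
Pa = 0.5 * Ka * gamma * H^2
Pa = 0.5 * 0.320099 * 16.0 * 3.9^2
Pa = 38.95 kN/m


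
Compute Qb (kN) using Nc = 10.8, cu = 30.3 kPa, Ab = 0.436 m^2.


Using Qb = Nc * cu * Ab
Qb = 10.8 * 30.3 * 0.436
Qb = 142.68 kN


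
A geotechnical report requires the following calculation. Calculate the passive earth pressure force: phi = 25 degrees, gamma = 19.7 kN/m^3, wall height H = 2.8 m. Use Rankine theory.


Result: 190.27 kN/m

Derivation:
Compute passive earth pressure coefficient:
Kp = tan^2(45 + phi/2) = tan^2(57.5) = 2.463913
Compute passive force:
Pp = 0.5 * Kp * gamma * H^2
Pp = 0.5 * 2.463913 * 19.7 * 2.8^2
Pp = 190.27 kN/m


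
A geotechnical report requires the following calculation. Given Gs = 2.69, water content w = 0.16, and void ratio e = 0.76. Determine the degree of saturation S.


Using S = Gs * w / e
S = 2.69 * 0.16 / 0.76
S = 0.5663


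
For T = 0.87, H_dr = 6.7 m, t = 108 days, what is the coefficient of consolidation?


Result: 0.36161 m^2/day

Derivation:
Using cv = T * H_dr^2 / t
H_dr^2 = 6.7^2 = 44.89
cv = 0.87 * 44.89 / 108
cv = 0.36161 m^2/day


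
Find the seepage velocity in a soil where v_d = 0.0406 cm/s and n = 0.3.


Using v_s = v_d / n
v_s = 0.0406 / 0.3
v_s = 0.13533 cm/s


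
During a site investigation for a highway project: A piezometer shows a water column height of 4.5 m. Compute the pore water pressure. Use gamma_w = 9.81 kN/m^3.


Using u = gamma_w * h_w
u = 9.81 * 4.5
u = 44.15 kPa


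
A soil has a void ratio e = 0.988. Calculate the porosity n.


Using the relation n = e / (1 + e)
n = 0.988 / (1 + 0.988)
n = 0.988 / 1.988
n = 0.497


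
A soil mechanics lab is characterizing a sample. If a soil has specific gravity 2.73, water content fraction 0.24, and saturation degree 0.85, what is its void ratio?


Using the relation e = Gs * w / S
e = 2.73 * 0.24 / 0.85
e = 0.7708


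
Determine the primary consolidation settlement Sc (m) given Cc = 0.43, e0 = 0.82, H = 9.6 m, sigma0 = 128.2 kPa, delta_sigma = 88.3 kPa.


Result: 0.5162 m

Derivation:
Using Sc = Cc * H / (1 + e0) * log10((sigma0 + delta_sigma) / sigma0)
Stress ratio = (128.2 + 88.3) / 128.2 = 1.68877
log10(1.68877) = 0.22757
Cc * H / (1 + e0) = 0.43 * 9.6 / (1 + 0.82) = 2.26813
Sc = 2.26813 * 0.22757
Sc = 0.5162 m


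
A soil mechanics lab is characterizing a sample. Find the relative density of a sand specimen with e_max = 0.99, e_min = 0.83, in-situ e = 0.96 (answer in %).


Using Dr = (e_max - e) / (e_max - e_min) * 100
e_max - e = 0.99 - 0.96 = 0.03
e_max - e_min = 0.99 - 0.83 = 0.16
Dr = 0.03 / 0.16 * 100
Dr = 18.75 %


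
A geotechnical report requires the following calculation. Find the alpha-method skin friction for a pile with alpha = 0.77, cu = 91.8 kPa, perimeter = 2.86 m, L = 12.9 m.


Using Qs = alpha * cu * perimeter * L
Qs = 0.77 * 91.8 * 2.86 * 12.9
Qs = 2607.89 kN


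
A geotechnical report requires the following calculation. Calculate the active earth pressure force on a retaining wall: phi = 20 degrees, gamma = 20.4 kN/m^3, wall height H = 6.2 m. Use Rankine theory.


Compute active earth pressure coefficient:
Ka = tan^2(45 - phi/2) = tan^2(35.0) = 0.490291
Compute active force:
Pa = 0.5 * Ka * gamma * H^2
Pa = 0.5 * 0.490291 * 20.4 * 6.2^2
Pa = 192.24 kN/m


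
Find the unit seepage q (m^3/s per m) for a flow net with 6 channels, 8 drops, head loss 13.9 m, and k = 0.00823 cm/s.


Convert k to m/s for unit consistency with H:
k = 0.00823 cm/s = 0.00823 / 100 m/s = 8.23e-05 m/s
Using q = k * H * Nf / Nd
Nf / Nd = 6 / 8 = 0.75
q = 8.23e-05 * 13.9 * 0.75
q = 0.000858 m^3/s per m


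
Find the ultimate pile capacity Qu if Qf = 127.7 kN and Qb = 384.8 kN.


Using Qu = Qf + Qb
Qu = 127.7 + 384.8
Qu = 512.5 kN


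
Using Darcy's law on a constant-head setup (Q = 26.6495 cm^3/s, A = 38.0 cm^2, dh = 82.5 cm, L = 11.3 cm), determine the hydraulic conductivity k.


Result: 0.096057 cm/s

Derivation:
Compute hydraulic gradient:
i = dh / L = 82.5 / 11.3 = 7.30088
Then apply Darcy's law:
k = Q / (A * i)
k = 26.6495 / (38.0 * 7.30088)
k = 26.6495 / 277.434
k = 0.096057 cm/s


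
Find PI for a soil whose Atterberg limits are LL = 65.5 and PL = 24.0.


Result: 41.5

Derivation:
Using PI = LL - PL
PI = 65.5 - 24.0
PI = 41.5


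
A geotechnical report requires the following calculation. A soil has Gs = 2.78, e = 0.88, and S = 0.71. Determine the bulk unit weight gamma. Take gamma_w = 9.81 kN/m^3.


Using gamma = gamma_w * (Gs + S*e) / (1 + e)
Numerator: Gs + S*e = 2.78 + 0.71*0.88 = 3.4048
Denominator: 1 + e = 1 + 0.88 = 1.88
gamma = 9.81 * 3.4048 / 1.88
gamma = 17.767 kN/m^3


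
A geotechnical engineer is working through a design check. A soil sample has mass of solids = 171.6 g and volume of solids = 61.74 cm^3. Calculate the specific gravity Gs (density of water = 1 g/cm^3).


Using Gs = m_s / (V_s * rho_w)
Since rho_w = 1 g/cm^3:
Gs = 171.6 / 61.74
Gs = 2.779


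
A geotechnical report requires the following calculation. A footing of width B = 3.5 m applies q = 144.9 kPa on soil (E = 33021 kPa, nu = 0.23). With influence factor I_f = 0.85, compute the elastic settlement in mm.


Using Se = q * B * (1 - nu^2) * I_f / E
1 - nu^2 = 1 - 0.23^2 = 0.9471
Se = 144.9 * 3.5 * 0.9471 * 0.85 / 33021
Se = 0.012364 m
Convert to mm: Se = 0.012364 * 1000 = 12.364 mm


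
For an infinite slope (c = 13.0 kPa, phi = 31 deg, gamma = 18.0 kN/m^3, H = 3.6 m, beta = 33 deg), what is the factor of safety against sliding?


Result: 1.364

Derivation:
Using Fs = c / (gamma*H*sin(beta)*cos(beta)) + tan(phi)/tan(beta)
Cohesion contribution = 13.0 / (18.0*3.6*sin(33)*cos(33))
Cohesion contribution = 0.439206
Friction contribution = tan(31)/tan(33) = 0.925244
Fs = 0.439206 + 0.925244
Fs = 1.364


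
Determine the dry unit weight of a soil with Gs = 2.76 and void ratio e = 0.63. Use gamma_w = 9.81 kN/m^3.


Using gamma_d = Gs * gamma_w / (1 + e)
gamma_d = 2.76 * 9.81 / (1 + 0.63)
gamma_d = 2.76 * 9.81 / 1.63
gamma_d = 16.611 kN/m^3


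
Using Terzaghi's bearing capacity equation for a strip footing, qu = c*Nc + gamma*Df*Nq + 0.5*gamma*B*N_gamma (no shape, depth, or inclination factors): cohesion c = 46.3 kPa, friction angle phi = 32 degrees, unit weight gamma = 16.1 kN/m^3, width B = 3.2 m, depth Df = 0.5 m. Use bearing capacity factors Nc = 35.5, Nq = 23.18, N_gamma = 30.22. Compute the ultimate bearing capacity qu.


Compute qu = c*Nc + gamma*Df*Nq + 0.5*gamma*B*N_gamma
Term 1: 46.3 * 35.5 = 1643.65
Term 2: 16.1 * 0.5 * 23.18 = 186.599
Term 3: 0.5 * 16.1 * 3.2 * 30.22 = 778.4672
qu = 1643.65 + 186.599 + 778.4672
qu = 2608.72 kPa


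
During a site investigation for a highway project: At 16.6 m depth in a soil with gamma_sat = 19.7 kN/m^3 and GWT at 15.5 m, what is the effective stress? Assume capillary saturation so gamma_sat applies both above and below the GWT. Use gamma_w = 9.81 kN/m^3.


Total stress = gamma_sat * depth
sigma = 19.7 * 16.6 = 327.02 kPa
Pore water pressure u = gamma_w * (depth - d_wt)
u = 9.81 * (16.6 - 15.5) = 10.791 kPa
Effective stress = sigma - u
sigma' = 327.02 - 10.791 = 316.23 kPa


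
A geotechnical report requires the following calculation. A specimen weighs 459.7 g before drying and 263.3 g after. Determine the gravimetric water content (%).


Using w = (m_wet - m_dry) / m_dry * 100
m_wet - m_dry = 459.7 - 263.3 = 196.4 g
w = 196.4 / 263.3 * 100
w = 74.59 %


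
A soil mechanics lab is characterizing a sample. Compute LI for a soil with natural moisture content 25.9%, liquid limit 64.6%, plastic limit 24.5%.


Result: 0.035

Derivation:
First compute the plasticity index:
PI = LL - PL = 64.6 - 24.5 = 40.1
Then compute the liquidity index:
LI = (w - PL) / PI
LI = (25.9 - 24.5) / 40.1
LI = 0.035


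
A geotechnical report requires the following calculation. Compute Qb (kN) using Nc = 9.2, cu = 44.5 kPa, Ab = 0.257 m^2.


Result: 105.22 kN

Derivation:
Using Qb = Nc * cu * Ab
Qb = 9.2 * 44.5 * 0.257
Qb = 105.22 kN


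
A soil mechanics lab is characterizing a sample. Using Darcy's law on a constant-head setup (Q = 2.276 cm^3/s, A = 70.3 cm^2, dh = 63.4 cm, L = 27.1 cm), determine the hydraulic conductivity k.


Result: 0.013839 cm/s

Derivation:
Compute hydraulic gradient:
i = dh / L = 63.4 / 27.1 = 2.33948
Then apply Darcy's law:
k = Q / (A * i)
k = 2.276 / (70.3 * 2.33948)
k = 2.276 / 164.466
k = 0.013839 cm/s


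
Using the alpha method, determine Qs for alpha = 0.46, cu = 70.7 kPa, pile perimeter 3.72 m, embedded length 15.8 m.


Result: 1911.51 kN

Derivation:
Using Qs = alpha * cu * perimeter * L
Qs = 0.46 * 70.7 * 3.72 * 15.8
Qs = 1911.51 kN


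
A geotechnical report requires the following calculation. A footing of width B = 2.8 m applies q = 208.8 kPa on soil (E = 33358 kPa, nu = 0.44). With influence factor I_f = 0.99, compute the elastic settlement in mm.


Using Se = q * B * (1 - nu^2) * I_f / E
1 - nu^2 = 1 - 0.44^2 = 0.8064
Se = 208.8 * 2.8 * 0.8064 * 0.99 / 33358
Se = 0.013992 m
Convert to mm: Se = 0.013992 * 1000 = 13.992 mm


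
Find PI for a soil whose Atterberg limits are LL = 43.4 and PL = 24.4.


Result: 19.0

Derivation:
Using PI = LL - PL
PI = 43.4 - 24.4
PI = 19.0


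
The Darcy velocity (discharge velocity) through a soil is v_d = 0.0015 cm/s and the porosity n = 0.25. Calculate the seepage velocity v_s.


Result: 0.006 cm/s

Derivation:
Using v_s = v_d / n
v_s = 0.0015 / 0.25
v_s = 0.006 cm/s


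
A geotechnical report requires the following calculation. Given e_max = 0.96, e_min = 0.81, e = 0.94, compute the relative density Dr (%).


Result: 13.33 %

Derivation:
Using Dr = (e_max - e) / (e_max - e_min) * 100
e_max - e = 0.96 - 0.94 = 0.02
e_max - e_min = 0.96 - 0.81 = 0.15
Dr = 0.02 / 0.15 * 100
Dr = 13.33 %


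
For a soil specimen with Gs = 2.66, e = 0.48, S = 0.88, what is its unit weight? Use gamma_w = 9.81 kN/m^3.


Using gamma = gamma_w * (Gs + S*e) / (1 + e)
Numerator: Gs + S*e = 2.66 + 0.88*0.48 = 3.0824
Denominator: 1 + e = 1 + 0.48 = 1.48
gamma = 9.81 * 3.0824 / 1.48
gamma = 20.431 kN/m^3


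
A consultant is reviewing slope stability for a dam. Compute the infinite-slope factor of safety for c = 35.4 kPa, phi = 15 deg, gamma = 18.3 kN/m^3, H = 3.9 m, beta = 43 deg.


Result: 1.282

Derivation:
Using Fs = c / (gamma*H*sin(beta)*cos(beta)) + tan(phi)/tan(beta)
Cohesion contribution = 35.4 / (18.3*3.9*sin(43)*cos(43))
Cohesion contribution = 0.994436
Friction contribution = tan(15)/tan(43) = 0.28734
Fs = 0.994436 + 0.28734
Fs = 1.282


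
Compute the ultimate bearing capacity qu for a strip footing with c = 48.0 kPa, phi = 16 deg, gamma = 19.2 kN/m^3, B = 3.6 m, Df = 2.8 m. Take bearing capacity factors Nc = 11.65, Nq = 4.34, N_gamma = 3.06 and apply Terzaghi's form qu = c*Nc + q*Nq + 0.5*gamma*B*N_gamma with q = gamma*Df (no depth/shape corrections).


Compute qu = c*Nc + gamma*Df*Nq + 0.5*gamma*B*N_gamma
Term 1: 48.0 * 11.65 = 559.2
Term 2: 19.2 * 2.8 * 4.34 = 233.3184
Term 3: 0.5 * 19.2 * 3.6 * 3.06 = 105.7536
qu = 559.2 + 233.3184 + 105.7536
qu = 898.27 kPa


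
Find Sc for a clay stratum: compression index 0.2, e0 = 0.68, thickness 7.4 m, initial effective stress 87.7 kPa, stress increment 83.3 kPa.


Using Sc = Cc * H / (1 + e0) * log10((sigma0 + delta_sigma) / sigma0)
Stress ratio = (87.7 + 83.3) / 87.7 = 1.94983
log10(1.94983) = 0.289997
Cc * H / (1 + e0) = 0.2 * 7.4 / (1 + 0.68) = 0.880952
Sc = 0.880952 * 0.289997
Sc = 0.2555 m


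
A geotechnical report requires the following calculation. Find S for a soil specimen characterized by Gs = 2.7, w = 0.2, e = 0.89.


Using S = Gs * w / e
S = 2.7 * 0.2 / 0.89
S = 0.6067


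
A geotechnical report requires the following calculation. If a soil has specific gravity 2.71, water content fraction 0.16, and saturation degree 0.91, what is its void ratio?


Using the relation e = Gs * w / S
e = 2.71 * 0.16 / 0.91
e = 0.4765


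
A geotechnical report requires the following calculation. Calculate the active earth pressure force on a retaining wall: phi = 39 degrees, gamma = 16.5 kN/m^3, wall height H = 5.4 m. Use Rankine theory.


Compute active earth pressure coefficient:
Ka = tan^2(45 - phi/2) = tan^2(25.5) = 0.227506
Compute active force:
Pa = 0.5 * Ka * gamma * H^2
Pa = 0.5 * 0.227506 * 16.5 * 5.4^2
Pa = 54.73 kN/m


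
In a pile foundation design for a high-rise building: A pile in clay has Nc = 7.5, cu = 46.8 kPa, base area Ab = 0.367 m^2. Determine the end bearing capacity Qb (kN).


Result: 128.82 kN

Derivation:
Using Qb = Nc * cu * Ab
Qb = 7.5 * 46.8 * 0.367
Qb = 128.82 kN


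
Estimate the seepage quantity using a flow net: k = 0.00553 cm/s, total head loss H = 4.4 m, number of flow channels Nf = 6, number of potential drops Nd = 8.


Convert k to m/s for unit consistency with H:
k = 0.00553 cm/s = 0.00553 / 100 m/s = 5.53e-05 m/s
Using q = k * H * Nf / Nd
Nf / Nd = 6 / 8 = 0.75
q = 5.53e-05 * 4.4 * 0.75
q = 0.0001825 m^3/s per m


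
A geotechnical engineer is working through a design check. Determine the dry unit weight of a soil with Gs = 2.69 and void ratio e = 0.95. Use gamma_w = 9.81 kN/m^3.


Result: 13.533 kN/m^3

Derivation:
Using gamma_d = Gs * gamma_w / (1 + e)
gamma_d = 2.69 * 9.81 / (1 + 0.95)
gamma_d = 2.69 * 9.81 / 1.95
gamma_d = 13.533 kN/m^3


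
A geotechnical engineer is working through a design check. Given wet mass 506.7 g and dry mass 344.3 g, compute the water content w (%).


Result: 47.17 %

Derivation:
Using w = (m_wet - m_dry) / m_dry * 100
m_wet - m_dry = 506.7 - 344.3 = 162.4 g
w = 162.4 / 344.3 * 100
w = 47.17 %


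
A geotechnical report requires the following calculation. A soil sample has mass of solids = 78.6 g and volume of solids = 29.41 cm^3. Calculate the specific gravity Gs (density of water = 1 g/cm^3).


Using Gs = m_s / (V_s * rho_w)
Since rho_w = 1 g/cm^3:
Gs = 78.6 / 29.41
Gs = 2.673


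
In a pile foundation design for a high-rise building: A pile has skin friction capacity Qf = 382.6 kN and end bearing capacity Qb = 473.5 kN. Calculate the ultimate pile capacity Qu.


Using Qu = Qf + Qb
Qu = 382.6 + 473.5
Qu = 856.1 kN


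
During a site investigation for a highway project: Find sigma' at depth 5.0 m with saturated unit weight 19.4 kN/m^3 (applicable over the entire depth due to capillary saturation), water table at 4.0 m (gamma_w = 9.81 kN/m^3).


Result: 87.19 kPa

Derivation:
Total stress = gamma_sat * depth
sigma = 19.4 * 5.0 = 97.0 kPa
Pore water pressure u = gamma_w * (depth - d_wt)
u = 9.81 * (5.0 - 4.0) = 9.81 kPa
Effective stress = sigma - u
sigma' = 97.0 - 9.81 = 87.19 kPa


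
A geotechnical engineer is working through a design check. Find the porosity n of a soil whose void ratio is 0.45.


Using the relation n = e / (1 + e)
n = 0.45 / (1 + 0.45)
n = 0.45 / 1.45
n = 0.3103


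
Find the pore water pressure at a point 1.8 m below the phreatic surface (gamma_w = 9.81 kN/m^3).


Result: 17.66 kPa

Derivation:
Using u = gamma_w * h_w
u = 9.81 * 1.8
u = 17.66 kPa


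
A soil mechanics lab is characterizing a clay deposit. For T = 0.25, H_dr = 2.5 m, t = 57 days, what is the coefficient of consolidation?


Using cv = T * H_dr^2 / t
H_dr^2 = 2.5^2 = 6.25
cv = 0.25 * 6.25 / 57
cv = 0.02741 m^2/day


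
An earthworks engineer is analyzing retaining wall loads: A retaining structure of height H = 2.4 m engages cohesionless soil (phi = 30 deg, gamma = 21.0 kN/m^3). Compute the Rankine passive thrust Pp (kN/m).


Compute passive earth pressure coefficient:
Kp = tan^2(45 + phi/2) = tan^2(60.0) = 3
Compute passive force:
Pp = 0.5 * Kp * gamma * H^2
Pp = 0.5 * 3 * 21.0 * 2.4^2
Pp = 181.44 kN/m


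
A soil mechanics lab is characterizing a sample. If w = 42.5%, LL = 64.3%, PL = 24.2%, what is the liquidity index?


Result: 0.456

Derivation:
First compute the plasticity index:
PI = LL - PL = 64.3 - 24.2 = 40.1
Then compute the liquidity index:
LI = (w - PL) / PI
LI = (42.5 - 24.2) / 40.1
LI = 0.456


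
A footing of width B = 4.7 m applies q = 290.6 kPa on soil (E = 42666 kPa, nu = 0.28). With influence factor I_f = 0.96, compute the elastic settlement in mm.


Result: 28.322 mm

Derivation:
Using Se = q * B * (1 - nu^2) * I_f / E
1 - nu^2 = 1 - 0.28^2 = 0.9216
Se = 290.6 * 4.7 * 0.9216 * 0.96 / 42666
Se = 0.028322 m
Convert to mm: Se = 0.028322 * 1000 = 28.322 mm


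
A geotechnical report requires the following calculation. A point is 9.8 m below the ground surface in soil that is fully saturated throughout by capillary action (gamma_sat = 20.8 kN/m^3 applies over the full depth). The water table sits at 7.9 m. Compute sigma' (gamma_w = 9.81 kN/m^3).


Result: 185.2 kPa

Derivation:
Total stress = gamma_sat * depth
sigma = 20.8 * 9.8 = 203.84 kPa
Pore water pressure u = gamma_w * (depth - d_wt)
u = 9.81 * (9.8 - 7.9) = 18.639 kPa
Effective stress = sigma - u
sigma' = 203.84 - 18.639 = 185.2 kPa


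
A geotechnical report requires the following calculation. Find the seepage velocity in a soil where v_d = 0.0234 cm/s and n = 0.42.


Using v_s = v_d / n
v_s = 0.0234 / 0.42
v_s = 0.05571 cm/s


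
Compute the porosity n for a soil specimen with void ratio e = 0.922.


Using the relation n = e / (1 + e)
n = 0.922 / (1 + 0.922)
n = 0.922 / 1.922
n = 0.4797


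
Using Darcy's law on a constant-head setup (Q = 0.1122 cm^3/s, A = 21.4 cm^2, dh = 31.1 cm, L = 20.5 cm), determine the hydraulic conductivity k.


Compute hydraulic gradient:
i = dh / L = 31.1 / 20.5 = 1.51707
Then apply Darcy's law:
k = Q / (A * i)
k = 0.1122 / (21.4 * 1.51707)
k = 0.1122 / 32.4654
k = 0.003456 cm/s


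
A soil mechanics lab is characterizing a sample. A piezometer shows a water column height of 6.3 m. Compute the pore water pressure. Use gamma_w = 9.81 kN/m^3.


Using u = gamma_w * h_w
u = 9.81 * 6.3
u = 61.8 kPa


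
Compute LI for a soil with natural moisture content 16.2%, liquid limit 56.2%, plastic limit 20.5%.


First compute the plasticity index:
PI = LL - PL = 56.2 - 20.5 = 35.7
Then compute the liquidity index:
LI = (w - PL) / PI
LI = (16.2 - 20.5) / 35.7
LI = -0.12


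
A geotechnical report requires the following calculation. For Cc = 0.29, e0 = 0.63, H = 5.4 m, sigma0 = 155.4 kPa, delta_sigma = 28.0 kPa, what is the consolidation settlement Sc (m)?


Using Sc = Cc * H / (1 + e0) * log10((sigma0 + delta_sigma) / sigma0)
Stress ratio = (155.4 + 28.0) / 155.4 = 1.18018
log10(1.18018) = 0.0719483
Cc * H / (1 + e0) = 0.29 * 5.4 / (1 + 0.63) = 0.960736
Sc = 0.960736 * 0.0719483
Sc = 0.0691 m


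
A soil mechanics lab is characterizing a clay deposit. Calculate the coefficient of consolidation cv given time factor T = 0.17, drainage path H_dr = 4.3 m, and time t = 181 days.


Using cv = T * H_dr^2 / t
H_dr^2 = 4.3^2 = 18.49
cv = 0.17 * 18.49 / 181
cv = 0.01737 m^2/day


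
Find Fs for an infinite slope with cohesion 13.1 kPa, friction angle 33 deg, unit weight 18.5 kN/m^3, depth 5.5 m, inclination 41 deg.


Using Fs = c / (gamma*H*sin(beta)*cos(beta)) + tan(phi)/tan(beta)
Cohesion contribution = 13.1 / (18.5*5.5*sin(41)*cos(41))
Cohesion contribution = 0.260024
Friction contribution = tan(33)/tan(41) = 0.747058
Fs = 0.260024 + 0.747058
Fs = 1.007


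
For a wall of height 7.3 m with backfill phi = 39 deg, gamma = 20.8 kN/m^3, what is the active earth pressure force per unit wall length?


Compute active earth pressure coefficient:
Ka = tan^2(45 - phi/2) = tan^2(25.5) = 0.227506
Compute active force:
Pa = 0.5 * Ka * gamma * H^2
Pa = 0.5 * 0.227506 * 20.8 * 7.3^2
Pa = 126.09 kN/m


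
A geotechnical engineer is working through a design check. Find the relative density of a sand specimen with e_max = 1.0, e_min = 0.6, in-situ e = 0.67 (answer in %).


Result: 82.5 %

Derivation:
Using Dr = (e_max - e) / (e_max - e_min) * 100
e_max - e = 1.0 - 0.67 = 0.33
e_max - e_min = 1.0 - 0.6 = 0.4
Dr = 0.33 / 0.4 * 100
Dr = 82.5 %


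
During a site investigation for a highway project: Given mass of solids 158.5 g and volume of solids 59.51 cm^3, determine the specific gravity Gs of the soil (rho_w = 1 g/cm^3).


Using Gs = m_s / (V_s * rho_w)
Since rho_w = 1 g/cm^3:
Gs = 158.5 / 59.51
Gs = 2.663


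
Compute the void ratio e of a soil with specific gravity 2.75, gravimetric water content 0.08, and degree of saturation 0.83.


Using the relation e = Gs * w / S
e = 2.75 * 0.08 / 0.83
e = 0.2651


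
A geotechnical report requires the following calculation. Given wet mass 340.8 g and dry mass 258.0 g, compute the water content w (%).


Result: 32.09 %

Derivation:
Using w = (m_wet - m_dry) / m_dry * 100
m_wet - m_dry = 340.8 - 258.0 = 82.8 g
w = 82.8 / 258.0 * 100
w = 32.09 %


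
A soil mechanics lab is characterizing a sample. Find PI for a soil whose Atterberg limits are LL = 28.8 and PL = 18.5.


Using PI = LL - PL
PI = 28.8 - 18.5
PI = 10.3


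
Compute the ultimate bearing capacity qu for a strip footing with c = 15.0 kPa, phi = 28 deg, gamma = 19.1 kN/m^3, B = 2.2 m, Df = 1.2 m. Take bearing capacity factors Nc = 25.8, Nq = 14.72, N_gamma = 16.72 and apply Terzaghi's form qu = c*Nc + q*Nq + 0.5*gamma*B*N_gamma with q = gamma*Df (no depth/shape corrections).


Compute qu = c*Nc + gamma*Df*Nq + 0.5*gamma*B*N_gamma
Term 1: 15.0 * 25.8 = 387.0
Term 2: 19.1 * 1.2 * 14.72 = 337.3824
Term 3: 0.5 * 19.1 * 2.2 * 16.72 = 351.2872
qu = 387.0 + 337.3824 + 351.2872
qu = 1075.67 kPa


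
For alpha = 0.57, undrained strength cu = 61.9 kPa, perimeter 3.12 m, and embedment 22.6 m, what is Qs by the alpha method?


Using Qs = alpha * cu * perimeter * L
Qs = 0.57 * 61.9 * 3.12 * 22.6
Qs = 2487.87 kN


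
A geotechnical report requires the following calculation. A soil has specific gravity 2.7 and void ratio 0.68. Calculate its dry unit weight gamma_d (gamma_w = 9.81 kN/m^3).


Using gamma_d = Gs * gamma_w / (1 + e)
gamma_d = 2.7 * 9.81 / (1 + 0.68)
gamma_d = 2.7 * 9.81 / 1.68
gamma_d = 15.766 kN/m^3


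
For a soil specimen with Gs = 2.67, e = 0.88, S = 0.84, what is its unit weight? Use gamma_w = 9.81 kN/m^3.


Using gamma = gamma_w * (Gs + S*e) / (1 + e)
Numerator: Gs + S*e = 2.67 + 0.84*0.88 = 3.4092
Denominator: 1 + e = 1 + 0.88 = 1.88
gamma = 9.81 * 3.4092 / 1.88
gamma = 17.789 kN/m^3


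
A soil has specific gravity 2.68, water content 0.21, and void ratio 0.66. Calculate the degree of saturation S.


Using S = Gs * w / e
S = 2.68 * 0.21 / 0.66
S = 0.8527


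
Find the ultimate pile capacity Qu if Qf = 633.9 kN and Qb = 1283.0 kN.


Using Qu = Qf + Qb
Qu = 633.9 + 1283.0
Qu = 1916.9 kN


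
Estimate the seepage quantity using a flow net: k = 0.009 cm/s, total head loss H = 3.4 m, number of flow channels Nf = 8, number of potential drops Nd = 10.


Convert k to m/s for unit consistency with H:
k = 0.009 cm/s = 0.009 / 100 m/s = 9e-05 m/s
Using q = k * H * Nf / Nd
Nf / Nd = 8 / 10 = 0.8
q = 9e-05 * 3.4 * 0.8
q = 0.0002448 m^3/s per m


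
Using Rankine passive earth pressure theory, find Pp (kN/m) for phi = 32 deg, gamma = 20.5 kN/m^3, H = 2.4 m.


Compute passive earth pressure coefficient:
Kp = tan^2(45 + phi/2) = tan^2(61.0) = 3.254588
Compute passive force:
Pp = 0.5 * Kp * gamma * H^2
Pp = 0.5 * 3.254588 * 20.5 * 2.4^2
Pp = 192.15 kN/m


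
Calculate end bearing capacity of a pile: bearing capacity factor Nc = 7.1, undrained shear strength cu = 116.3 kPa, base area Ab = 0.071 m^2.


Using Qb = Nc * cu * Ab
Qb = 7.1 * 116.3 * 0.071
Qb = 58.63 kN


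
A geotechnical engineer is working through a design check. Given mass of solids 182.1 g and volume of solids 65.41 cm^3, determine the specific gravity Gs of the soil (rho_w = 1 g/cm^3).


Result: 2.784

Derivation:
Using Gs = m_s / (V_s * rho_w)
Since rho_w = 1 g/cm^3:
Gs = 182.1 / 65.41
Gs = 2.784


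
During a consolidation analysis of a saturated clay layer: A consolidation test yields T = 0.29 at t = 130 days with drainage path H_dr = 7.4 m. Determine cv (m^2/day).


Result: 0.12216 m^2/day

Derivation:
Using cv = T * H_dr^2 / t
H_dr^2 = 7.4^2 = 54.76
cv = 0.29 * 54.76 / 130
cv = 0.12216 m^2/day


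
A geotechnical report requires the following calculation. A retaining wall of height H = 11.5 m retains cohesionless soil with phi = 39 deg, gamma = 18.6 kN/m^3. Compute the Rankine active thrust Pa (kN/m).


Compute active earth pressure coefficient:
Ka = tan^2(45 - phi/2) = tan^2(25.5) = 0.227506
Compute active force:
Pa = 0.5 * Ka * gamma * H^2
Pa = 0.5 * 0.227506 * 18.6 * 11.5^2
Pa = 279.81 kN/m


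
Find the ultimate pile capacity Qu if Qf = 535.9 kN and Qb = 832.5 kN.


Using Qu = Qf + Qb
Qu = 535.9 + 832.5
Qu = 1368.4 kN


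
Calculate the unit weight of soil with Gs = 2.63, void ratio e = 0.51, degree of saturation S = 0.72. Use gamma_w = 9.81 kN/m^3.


Result: 19.472 kN/m^3

Derivation:
Using gamma = gamma_w * (Gs + S*e) / (1 + e)
Numerator: Gs + S*e = 2.63 + 0.72*0.51 = 2.9972
Denominator: 1 + e = 1 + 0.51 = 1.51
gamma = 9.81 * 2.9972 / 1.51
gamma = 19.472 kN/m^3


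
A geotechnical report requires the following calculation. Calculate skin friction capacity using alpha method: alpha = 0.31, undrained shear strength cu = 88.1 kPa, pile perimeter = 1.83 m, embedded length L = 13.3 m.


Result: 664.72 kN

Derivation:
Using Qs = alpha * cu * perimeter * L
Qs = 0.31 * 88.1 * 1.83 * 13.3
Qs = 664.72 kN


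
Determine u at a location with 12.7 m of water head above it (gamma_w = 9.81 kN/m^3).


Using u = gamma_w * h_w
u = 9.81 * 12.7
u = 124.59 kPa


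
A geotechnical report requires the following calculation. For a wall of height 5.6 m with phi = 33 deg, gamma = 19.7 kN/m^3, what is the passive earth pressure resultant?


Result: 1047.81 kN/m

Derivation:
Compute passive earth pressure coefficient:
Kp = tan^2(45 + phi/2) = tan^2(61.5) = 3.39212
Compute passive force:
Pp = 0.5 * Kp * gamma * H^2
Pp = 0.5 * 3.39212 * 19.7 * 5.6^2
Pp = 1047.81 kN/m


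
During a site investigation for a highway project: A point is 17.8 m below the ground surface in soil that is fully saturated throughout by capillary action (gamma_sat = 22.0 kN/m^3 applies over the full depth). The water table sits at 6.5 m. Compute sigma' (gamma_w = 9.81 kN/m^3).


Total stress = gamma_sat * depth
sigma = 22.0 * 17.8 = 391.6 kPa
Pore water pressure u = gamma_w * (depth - d_wt)
u = 9.81 * (17.8 - 6.5) = 110.853 kPa
Effective stress = sigma - u
sigma' = 391.6 - 110.853 = 280.75 kPa


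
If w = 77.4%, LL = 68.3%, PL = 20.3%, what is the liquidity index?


First compute the plasticity index:
PI = LL - PL = 68.3 - 20.3 = 48.0
Then compute the liquidity index:
LI = (w - PL) / PI
LI = (77.4 - 20.3) / 48.0
LI = 1.19


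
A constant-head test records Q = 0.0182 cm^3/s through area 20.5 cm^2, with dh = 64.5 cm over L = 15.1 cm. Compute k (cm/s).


Compute hydraulic gradient:
i = dh / L = 64.5 / 15.1 = 4.27152
Then apply Darcy's law:
k = Q / (A * i)
k = 0.0182 / (20.5 * 4.27152)
k = 0.0182 / 87.5662
k = 0.000208 cm/s


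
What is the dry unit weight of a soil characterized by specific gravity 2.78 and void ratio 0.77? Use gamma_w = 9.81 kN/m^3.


Using gamma_d = Gs * gamma_w / (1 + e)
gamma_d = 2.78 * 9.81 / (1 + 0.77)
gamma_d = 2.78 * 9.81 / 1.77
gamma_d = 15.408 kN/m^3


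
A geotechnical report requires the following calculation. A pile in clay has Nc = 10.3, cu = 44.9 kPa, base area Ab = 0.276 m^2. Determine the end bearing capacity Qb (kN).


Result: 127.64 kN

Derivation:
Using Qb = Nc * cu * Ab
Qb = 10.3 * 44.9 * 0.276
Qb = 127.64 kN


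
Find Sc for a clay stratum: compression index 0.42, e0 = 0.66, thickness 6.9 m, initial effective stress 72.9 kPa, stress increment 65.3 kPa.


Using Sc = Cc * H / (1 + e0) * log10((sigma0 + delta_sigma) / sigma0)
Stress ratio = (72.9 + 65.3) / 72.9 = 1.89575
log10(1.89575) = 0.277781
Cc * H / (1 + e0) = 0.42 * 6.9 / (1 + 0.66) = 1.74578
Sc = 1.74578 * 0.277781
Sc = 0.4849 m


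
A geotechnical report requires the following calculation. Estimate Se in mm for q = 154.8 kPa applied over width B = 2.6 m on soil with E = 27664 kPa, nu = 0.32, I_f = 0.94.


Result: 12.276 mm

Derivation:
Using Se = q * B * (1 - nu^2) * I_f / E
1 - nu^2 = 1 - 0.32^2 = 0.8976
Se = 154.8 * 2.6 * 0.8976 * 0.94 / 27664
Se = 0.012276 m
Convert to mm: Se = 0.012276 * 1000 = 12.276 mm


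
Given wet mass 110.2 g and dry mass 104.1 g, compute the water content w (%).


Using w = (m_wet - m_dry) / m_dry * 100
m_wet - m_dry = 110.2 - 104.1 = 6.1 g
w = 6.1 / 104.1 * 100
w = 5.86 %


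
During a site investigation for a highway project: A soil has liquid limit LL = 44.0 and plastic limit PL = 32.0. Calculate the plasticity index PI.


Result: 12.0

Derivation:
Using PI = LL - PL
PI = 44.0 - 32.0
PI = 12.0


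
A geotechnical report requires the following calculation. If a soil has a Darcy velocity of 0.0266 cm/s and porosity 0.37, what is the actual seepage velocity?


Using v_s = v_d / n
v_s = 0.0266 / 0.37
v_s = 0.07189 cm/s


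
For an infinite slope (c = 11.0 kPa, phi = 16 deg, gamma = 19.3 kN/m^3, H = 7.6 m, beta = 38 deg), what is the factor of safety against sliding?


Result: 0.522

Derivation:
Using Fs = c / (gamma*H*sin(beta)*cos(beta)) + tan(phi)/tan(beta)
Cohesion contribution = 11.0 / (19.3*7.6*sin(38)*cos(38))
Cohesion contribution = 0.154578
Friction contribution = tan(16)/tan(38) = 0.367017
Fs = 0.154578 + 0.367017
Fs = 0.522


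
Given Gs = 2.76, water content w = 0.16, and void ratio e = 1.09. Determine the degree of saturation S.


Using S = Gs * w / e
S = 2.76 * 0.16 / 1.09
S = 0.4051


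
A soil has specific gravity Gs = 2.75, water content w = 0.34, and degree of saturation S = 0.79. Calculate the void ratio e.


Result: 1.1835

Derivation:
Using the relation e = Gs * w / S
e = 2.75 * 0.34 / 0.79
e = 1.1835


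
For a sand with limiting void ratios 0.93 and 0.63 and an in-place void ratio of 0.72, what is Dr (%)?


Using Dr = (e_max - e) / (e_max - e_min) * 100
e_max - e = 0.93 - 0.72 = 0.21
e_max - e_min = 0.93 - 0.63 = 0.3
Dr = 0.21 / 0.3 * 100
Dr = 70.0 %


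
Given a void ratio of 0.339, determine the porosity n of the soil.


Using the relation n = e / (1 + e)
n = 0.339 / (1 + 0.339)
n = 0.339 / 1.339
n = 0.2532


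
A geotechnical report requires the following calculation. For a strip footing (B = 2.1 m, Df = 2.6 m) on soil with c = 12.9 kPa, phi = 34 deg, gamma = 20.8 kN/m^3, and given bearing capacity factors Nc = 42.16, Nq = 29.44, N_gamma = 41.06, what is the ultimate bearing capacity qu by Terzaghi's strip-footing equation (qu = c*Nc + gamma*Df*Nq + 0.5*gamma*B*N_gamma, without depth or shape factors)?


Compute qu = c*Nc + gamma*Df*Nq + 0.5*gamma*B*N_gamma
Term 1: 12.9 * 42.16 = 543.864
Term 2: 20.8 * 2.6 * 29.44 = 1592.1152
Term 3: 0.5 * 20.8 * 2.1 * 41.06 = 896.7504
qu = 543.864 + 1592.1152 + 896.7504
qu = 3032.73 kPa


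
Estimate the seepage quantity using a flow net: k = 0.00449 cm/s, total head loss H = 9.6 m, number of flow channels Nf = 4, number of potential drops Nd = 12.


Convert k to m/s for unit consistency with H:
k = 0.00449 cm/s = 0.00449 / 100 m/s = 4.49e-05 m/s
Using q = k * H * Nf / Nd
Nf / Nd = 4 / 12 = 0.3333
q = 4.49e-05 * 9.6 * 0.3333
q = 0.0001437 m^3/s per m


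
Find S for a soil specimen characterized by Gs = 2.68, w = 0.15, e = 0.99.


Using S = Gs * w / e
S = 2.68 * 0.15 / 0.99
S = 0.4061


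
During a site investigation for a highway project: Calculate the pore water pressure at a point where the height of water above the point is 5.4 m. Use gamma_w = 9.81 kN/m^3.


Result: 52.97 kPa

Derivation:
Using u = gamma_w * h_w
u = 9.81 * 5.4
u = 52.97 kPa


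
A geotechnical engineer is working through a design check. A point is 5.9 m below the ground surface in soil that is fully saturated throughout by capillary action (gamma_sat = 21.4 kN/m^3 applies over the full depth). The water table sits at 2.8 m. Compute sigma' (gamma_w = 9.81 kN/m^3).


Total stress = gamma_sat * depth
sigma = 21.4 * 5.9 = 126.26 kPa
Pore water pressure u = gamma_w * (depth - d_wt)
u = 9.81 * (5.9 - 2.8) = 30.411 kPa
Effective stress = sigma - u
sigma' = 126.26 - 30.411 = 95.85 kPa


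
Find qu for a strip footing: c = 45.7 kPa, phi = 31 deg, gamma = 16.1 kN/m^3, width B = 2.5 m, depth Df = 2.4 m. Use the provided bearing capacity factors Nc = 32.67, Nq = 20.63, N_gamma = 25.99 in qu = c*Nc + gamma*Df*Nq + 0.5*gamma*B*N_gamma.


Result: 2813.21 kPa

Derivation:
Compute qu = c*Nc + gamma*Df*Nq + 0.5*gamma*B*N_gamma
Term 1: 45.7 * 32.67 = 1493.019
Term 2: 16.1 * 2.4 * 20.63 = 797.1432
Term 3: 0.5 * 16.1 * 2.5 * 25.99 = 523.04875
qu = 1493.019 + 797.1432 + 523.04875
qu = 2813.21 kPa
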